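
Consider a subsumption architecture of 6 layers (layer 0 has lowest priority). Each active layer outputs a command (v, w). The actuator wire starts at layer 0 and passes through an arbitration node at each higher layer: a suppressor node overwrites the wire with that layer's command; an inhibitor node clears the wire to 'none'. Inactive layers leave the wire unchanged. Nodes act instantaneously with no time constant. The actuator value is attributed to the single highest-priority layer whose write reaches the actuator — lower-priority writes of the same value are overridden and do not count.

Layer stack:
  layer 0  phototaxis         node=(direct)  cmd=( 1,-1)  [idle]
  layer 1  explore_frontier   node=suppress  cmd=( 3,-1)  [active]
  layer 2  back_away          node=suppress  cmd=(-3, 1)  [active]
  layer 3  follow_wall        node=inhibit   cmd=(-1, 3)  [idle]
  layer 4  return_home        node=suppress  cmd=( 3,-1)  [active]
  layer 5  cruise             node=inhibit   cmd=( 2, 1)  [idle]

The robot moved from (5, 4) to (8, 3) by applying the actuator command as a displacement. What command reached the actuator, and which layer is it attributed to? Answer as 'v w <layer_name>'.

3 -1 return_home

displacement = (8, 3) − (5, 4) = (3, -1)
[0] phototaxis off; wire := none
[1] explore_frontier on (suppress); wire := (3, -1)
[2] back_away on (suppress); wire := (-3, 1)
[3] follow_wall off; pass (-3, 1)
[4] return_home on (suppress); wire := (3, -1)
[5] cruise off; pass (3, -1)
output (3, -1) — from layer 4 (return_home)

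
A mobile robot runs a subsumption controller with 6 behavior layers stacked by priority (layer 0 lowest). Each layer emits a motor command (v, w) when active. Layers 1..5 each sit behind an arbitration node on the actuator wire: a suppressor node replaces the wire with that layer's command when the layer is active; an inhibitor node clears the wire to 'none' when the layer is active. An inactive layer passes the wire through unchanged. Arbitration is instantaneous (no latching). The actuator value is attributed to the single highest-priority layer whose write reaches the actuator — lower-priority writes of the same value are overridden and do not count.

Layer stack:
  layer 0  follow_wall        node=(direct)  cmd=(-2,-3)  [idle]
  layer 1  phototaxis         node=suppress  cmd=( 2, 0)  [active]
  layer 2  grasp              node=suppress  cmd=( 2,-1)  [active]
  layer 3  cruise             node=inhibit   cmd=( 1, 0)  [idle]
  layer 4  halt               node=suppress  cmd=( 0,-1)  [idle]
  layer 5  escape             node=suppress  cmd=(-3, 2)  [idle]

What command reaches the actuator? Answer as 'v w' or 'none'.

L0 follow_wall: idle → wire = none
L1 phototaxis: active, suppressor → wire = (2, 0)
L2 grasp: active, suppressor → wire = (2, -1)
L3 cruise: idle → wire stays (2, -1)
L4 halt: idle → wire stays (2, -1)
L5 escape: idle → wire stays (2, -1)
actuator = (2, -1)

2 -1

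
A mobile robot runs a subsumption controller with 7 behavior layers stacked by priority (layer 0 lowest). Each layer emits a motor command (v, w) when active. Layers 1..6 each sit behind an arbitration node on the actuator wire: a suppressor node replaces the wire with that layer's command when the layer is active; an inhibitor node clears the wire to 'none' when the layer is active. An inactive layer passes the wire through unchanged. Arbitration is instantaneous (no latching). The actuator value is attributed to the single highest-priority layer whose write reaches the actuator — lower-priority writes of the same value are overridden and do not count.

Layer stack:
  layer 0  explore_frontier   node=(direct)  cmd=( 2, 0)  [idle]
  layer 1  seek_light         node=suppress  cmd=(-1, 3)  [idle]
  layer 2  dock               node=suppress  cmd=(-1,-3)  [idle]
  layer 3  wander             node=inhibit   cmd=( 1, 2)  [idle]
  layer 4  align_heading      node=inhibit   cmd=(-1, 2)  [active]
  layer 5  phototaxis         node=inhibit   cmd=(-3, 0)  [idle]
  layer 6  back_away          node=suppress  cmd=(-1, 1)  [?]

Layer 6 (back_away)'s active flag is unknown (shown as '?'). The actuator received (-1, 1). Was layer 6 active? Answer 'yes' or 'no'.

If layer 6 is active=yes:
  actuator would be (-1, 1)
If layer 6 is active=no:
  actuator would be none
Observed (-1, 1), so layer 6 was active.

yes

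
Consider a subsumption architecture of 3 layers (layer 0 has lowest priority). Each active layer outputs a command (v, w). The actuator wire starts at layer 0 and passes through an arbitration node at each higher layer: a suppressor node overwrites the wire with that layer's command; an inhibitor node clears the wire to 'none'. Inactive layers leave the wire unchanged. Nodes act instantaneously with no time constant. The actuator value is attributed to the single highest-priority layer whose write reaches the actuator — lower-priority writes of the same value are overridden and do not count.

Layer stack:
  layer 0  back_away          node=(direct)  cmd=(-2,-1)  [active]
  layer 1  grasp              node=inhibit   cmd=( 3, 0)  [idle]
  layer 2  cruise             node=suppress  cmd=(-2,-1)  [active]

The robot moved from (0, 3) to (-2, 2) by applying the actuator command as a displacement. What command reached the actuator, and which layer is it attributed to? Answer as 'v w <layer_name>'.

-2 -1 cruise

displacement = (-2, 2) − (0, 3) = (-2, -1)
L0 back_away: active, feeds wire = (-2, -1)
L1 grasp: idle → wire stays (-2, -1)
L2 cruise: active, suppressor → wire = (-2, -1)
actuator = (-2, -1) — from layer 2 (cruise)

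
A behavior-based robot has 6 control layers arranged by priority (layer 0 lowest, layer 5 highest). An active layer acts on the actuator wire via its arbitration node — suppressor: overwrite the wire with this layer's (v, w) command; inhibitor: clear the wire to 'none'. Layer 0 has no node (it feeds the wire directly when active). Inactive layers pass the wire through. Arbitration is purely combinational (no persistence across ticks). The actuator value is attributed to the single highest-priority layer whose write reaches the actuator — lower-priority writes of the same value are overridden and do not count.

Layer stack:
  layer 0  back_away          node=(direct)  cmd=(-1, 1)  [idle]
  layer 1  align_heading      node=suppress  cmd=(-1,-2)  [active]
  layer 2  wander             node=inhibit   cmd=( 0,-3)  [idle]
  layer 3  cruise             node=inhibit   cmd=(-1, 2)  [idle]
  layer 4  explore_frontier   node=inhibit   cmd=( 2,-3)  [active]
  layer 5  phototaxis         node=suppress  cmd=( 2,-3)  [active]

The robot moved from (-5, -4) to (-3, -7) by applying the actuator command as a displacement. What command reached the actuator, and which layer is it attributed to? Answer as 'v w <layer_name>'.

2 -3 phototaxis

displacement = (-3, -7) − (-5, -4) = (2, -3)
L0 back_away: idle → wire = none
L1 align_heading: active, suppressor → wire = (-1, -2)
L2 wander: idle → wire stays (-1, -2)
L3 cruise: idle → wire stays (-1, -2)
L4 explore_frontier: active, inhibitor → wire = none
L5 phototaxis: active, suppressor → wire = (2, -3)
actuator = (2, -3) — from layer 5 (phototaxis)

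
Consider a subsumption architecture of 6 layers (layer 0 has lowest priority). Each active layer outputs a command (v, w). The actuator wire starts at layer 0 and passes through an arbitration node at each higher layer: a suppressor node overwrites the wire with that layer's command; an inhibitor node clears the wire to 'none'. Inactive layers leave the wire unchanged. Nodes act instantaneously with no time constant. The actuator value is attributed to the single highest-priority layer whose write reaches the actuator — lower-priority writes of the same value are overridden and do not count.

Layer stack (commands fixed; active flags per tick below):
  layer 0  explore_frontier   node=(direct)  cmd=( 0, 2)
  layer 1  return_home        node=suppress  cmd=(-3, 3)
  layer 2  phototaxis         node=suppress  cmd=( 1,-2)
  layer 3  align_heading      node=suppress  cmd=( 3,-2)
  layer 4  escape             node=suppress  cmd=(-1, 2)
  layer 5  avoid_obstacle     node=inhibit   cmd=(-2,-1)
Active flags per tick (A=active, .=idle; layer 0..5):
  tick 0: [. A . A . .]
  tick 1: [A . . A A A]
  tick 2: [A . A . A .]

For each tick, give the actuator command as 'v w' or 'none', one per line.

tick 0:
  layer 0 (explore_frontier) idle — none
  layer 1 (return_home) active — suppresses: (-3, 3)
  layer 2 (phototaxis) idle — unchanged: (-3, 3)
  layer 3 (align_heading) active — suppresses: (3, -2)
  layer 4 (escape) idle — unchanged: (3, -2)
  layer 5 (avoid_obstacle) idle — unchanged: (3, -2)
  → actuator (3, -2)
tick 1:
  layer 0 (explore_frontier) active — direct: (0, 2)
  layer 1 (return_home) idle — unchanged: (0, 2)
  layer 2 (phototaxis) idle — unchanged: (0, 2)
  layer 3 (align_heading) active — suppresses: (3, -2)
  layer 4 (escape) active — suppresses: (-1, 2)
  layer 5 (avoid_obstacle) active — inhibits: none
  → actuator none
tick 2:
  layer 0 (explore_frontier) active — direct: (0, 2)
  layer 1 (return_home) idle — unchanged: (0, 2)
  layer 2 (phototaxis) active — suppresses: (1, -2)
  layer 3 (align_heading) idle — unchanged: (1, -2)
  layer 4 (escape) active — suppresses: (-1, 2)
  layer 5 (avoid_obstacle) idle — unchanged: (-1, 2)
  → actuator (-1, 2)

3 -2
none
-1 2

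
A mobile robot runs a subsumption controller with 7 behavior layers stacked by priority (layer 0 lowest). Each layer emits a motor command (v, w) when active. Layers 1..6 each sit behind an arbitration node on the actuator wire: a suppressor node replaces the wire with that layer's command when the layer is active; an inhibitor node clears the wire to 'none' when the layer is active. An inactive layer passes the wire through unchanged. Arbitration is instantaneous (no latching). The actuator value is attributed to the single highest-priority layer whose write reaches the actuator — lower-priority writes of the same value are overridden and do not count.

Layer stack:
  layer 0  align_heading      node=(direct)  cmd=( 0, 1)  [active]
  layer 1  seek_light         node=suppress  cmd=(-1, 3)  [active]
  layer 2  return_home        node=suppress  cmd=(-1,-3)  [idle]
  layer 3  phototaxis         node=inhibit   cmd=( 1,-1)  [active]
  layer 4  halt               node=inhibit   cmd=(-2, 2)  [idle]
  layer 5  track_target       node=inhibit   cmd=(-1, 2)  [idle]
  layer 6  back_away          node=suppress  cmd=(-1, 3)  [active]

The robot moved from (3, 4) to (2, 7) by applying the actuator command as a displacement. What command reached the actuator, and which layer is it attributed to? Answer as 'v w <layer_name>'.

-1 3 back_away

displacement = (2, 7) − (3, 4) = (-1, 3)
[0] align_heading on; wire := (0, 1)
[1] seek_light on (suppress); wire := (-1, 3)
[2] return_home off; pass (-1, 3)
[3] phototaxis on (inhibit); wire := none
[4] halt off; pass none
[5] track_target off; pass none
[6] back_away on (suppress); wire := (-1, 3)
output (-1, 3) — from layer 6 (back_away)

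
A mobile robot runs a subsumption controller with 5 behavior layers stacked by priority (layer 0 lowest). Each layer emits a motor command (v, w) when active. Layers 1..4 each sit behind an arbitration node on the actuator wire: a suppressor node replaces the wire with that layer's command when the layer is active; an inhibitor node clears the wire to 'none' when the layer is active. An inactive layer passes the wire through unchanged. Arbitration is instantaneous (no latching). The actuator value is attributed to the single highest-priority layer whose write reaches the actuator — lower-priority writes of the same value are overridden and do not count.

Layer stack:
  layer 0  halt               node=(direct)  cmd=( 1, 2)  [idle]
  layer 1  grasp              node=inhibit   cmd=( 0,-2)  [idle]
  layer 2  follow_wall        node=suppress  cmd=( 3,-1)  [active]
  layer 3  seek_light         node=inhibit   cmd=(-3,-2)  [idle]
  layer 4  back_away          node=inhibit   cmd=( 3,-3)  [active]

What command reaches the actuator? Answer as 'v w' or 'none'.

layer 0 (halt) idle — none
layer 1 (grasp) idle — unchanged: none
layer 2 (follow_wall) active — suppresses: (3, -1)
layer 3 (seek_light) idle — unchanged: (3, -1)
layer 4 (back_away) active — inhibits: none
→ actuator none

none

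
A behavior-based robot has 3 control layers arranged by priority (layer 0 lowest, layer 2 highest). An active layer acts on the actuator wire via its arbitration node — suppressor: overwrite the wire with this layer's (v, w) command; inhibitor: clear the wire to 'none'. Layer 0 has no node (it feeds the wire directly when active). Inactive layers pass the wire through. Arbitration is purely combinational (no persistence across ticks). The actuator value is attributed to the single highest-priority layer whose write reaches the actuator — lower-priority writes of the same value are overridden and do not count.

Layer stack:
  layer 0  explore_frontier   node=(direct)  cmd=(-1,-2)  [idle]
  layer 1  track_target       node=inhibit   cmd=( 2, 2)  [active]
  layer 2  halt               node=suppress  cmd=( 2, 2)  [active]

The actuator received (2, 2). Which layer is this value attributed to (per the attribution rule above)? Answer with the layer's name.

layer 0 (explore_frontier) idle — none
layer 1 (track_target) active — inhibits: none
layer 2 (halt) active — suppresses: (2, 2)
→ actuator (2, 2)
last writer: layer 2 = halt

halt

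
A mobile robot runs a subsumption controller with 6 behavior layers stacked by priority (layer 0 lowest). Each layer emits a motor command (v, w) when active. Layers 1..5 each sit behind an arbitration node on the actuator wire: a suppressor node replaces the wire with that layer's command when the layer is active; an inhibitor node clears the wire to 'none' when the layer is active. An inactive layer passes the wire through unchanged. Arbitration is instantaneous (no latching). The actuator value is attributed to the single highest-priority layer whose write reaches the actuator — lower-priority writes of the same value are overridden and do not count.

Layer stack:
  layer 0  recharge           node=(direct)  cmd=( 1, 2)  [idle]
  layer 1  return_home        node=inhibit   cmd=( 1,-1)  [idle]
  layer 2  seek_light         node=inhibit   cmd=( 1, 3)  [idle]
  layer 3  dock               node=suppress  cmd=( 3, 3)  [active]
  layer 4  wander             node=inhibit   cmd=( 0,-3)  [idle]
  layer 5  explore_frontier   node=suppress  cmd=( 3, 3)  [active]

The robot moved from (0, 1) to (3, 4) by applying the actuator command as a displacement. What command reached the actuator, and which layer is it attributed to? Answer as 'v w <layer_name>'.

3 3 explore_frontier

displacement = (3, 4) − (0, 1) = (3, 3)
L0 recharge: idle → wire = none
L1 return_home: idle → wire stays none
L2 seek_light: idle → wire stays none
L3 dock: active, suppressor → wire = (3, 3)
L4 wander: idle → wire stays (3, 3)
L5 explore_frontier: active, suppressor → wire = (3, 3)
actuator = (3, 3) — from layer 5 (explore_frontier)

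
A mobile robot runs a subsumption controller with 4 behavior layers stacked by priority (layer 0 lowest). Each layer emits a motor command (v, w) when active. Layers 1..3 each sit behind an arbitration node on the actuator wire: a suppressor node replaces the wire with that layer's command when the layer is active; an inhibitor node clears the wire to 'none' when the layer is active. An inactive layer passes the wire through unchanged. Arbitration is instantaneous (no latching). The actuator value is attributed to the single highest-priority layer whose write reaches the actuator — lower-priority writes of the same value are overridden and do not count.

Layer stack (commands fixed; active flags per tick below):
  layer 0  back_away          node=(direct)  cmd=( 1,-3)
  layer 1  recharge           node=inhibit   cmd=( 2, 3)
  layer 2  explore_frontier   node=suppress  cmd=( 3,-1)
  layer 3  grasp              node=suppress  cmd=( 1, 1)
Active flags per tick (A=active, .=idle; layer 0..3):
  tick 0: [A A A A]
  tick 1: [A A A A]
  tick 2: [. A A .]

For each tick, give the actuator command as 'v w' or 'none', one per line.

1 1
1 1
3 -1

tick 0:
  layer 0 (back_away) active — direct: (1, -3)
  layer 1 (recharge) active — inhibits: none
  layer 2 (explore_frontier) active — suppresses: (3, -1)
  layer 3 (grasp) active — suppresses: (1, 1)
  → actuator (1, 1)
tick 1:
  layer 0 (back_away) active — direct: (1, -3)
  layer 1 (recharge) active — inhibits: none
  layer 2 (explore_frontier) active — suppresses: (3, -1)
  layer 3 (grasp) active — suppresses: (1, 1)
  → actuator (1, 1)
tick 2:
  layer 0 (back_away) idle — none
  layer 1 (recharge) active — inhibits: none
  layer 2 (explore_frontier) active — suppresses: (3, -1)
  layer 3 (grasp) idle — unchanged: (3, -1)
  → actuator (3, -1)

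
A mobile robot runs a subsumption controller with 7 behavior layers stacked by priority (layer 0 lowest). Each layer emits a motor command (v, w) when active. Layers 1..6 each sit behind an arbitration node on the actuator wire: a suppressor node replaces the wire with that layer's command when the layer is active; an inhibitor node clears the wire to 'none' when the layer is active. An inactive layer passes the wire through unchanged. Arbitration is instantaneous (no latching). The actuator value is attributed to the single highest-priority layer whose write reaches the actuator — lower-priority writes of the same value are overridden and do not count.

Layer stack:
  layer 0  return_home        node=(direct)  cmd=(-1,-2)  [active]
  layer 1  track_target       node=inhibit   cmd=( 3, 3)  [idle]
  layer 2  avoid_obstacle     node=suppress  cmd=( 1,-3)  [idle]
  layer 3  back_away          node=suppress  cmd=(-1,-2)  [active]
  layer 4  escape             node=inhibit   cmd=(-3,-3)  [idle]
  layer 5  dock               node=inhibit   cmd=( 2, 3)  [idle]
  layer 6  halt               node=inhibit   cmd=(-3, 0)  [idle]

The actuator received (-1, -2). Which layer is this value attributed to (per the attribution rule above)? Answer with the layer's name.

[0] return_home on; wire := (-1, -2)
[1] track_target off; pass (-1, -2)
[2] avoid_obstacle off; pass (-1, -2)
[3] back_away on (suppress); wire := (-1, -2)
[4] escape off; pass (-1, -2)
[5] dock off; pass (-1, -2)
[6] halt off; pass (-1, -2)
output (-1, -2)
last writer: layer 3 = back_away

back_away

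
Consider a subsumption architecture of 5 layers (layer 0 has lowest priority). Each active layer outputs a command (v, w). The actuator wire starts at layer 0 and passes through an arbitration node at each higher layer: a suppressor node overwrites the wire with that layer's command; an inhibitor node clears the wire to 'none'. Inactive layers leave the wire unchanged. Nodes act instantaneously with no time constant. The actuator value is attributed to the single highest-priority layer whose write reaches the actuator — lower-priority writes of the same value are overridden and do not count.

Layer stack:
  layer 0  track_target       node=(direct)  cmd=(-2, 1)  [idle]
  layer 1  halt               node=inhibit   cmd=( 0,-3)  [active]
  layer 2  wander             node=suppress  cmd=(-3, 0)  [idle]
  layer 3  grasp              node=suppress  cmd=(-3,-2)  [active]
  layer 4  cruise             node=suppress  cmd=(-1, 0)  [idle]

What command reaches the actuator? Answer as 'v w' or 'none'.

-3 -2

[0] track_target off; wire := none
[1] halt on (inhibit); wire := none
[2] wander off; pass none
[3] grasp on (suppress); wire := (-3, -2)
[4] cruise off; pass (-3, -2)
output (-3, -2)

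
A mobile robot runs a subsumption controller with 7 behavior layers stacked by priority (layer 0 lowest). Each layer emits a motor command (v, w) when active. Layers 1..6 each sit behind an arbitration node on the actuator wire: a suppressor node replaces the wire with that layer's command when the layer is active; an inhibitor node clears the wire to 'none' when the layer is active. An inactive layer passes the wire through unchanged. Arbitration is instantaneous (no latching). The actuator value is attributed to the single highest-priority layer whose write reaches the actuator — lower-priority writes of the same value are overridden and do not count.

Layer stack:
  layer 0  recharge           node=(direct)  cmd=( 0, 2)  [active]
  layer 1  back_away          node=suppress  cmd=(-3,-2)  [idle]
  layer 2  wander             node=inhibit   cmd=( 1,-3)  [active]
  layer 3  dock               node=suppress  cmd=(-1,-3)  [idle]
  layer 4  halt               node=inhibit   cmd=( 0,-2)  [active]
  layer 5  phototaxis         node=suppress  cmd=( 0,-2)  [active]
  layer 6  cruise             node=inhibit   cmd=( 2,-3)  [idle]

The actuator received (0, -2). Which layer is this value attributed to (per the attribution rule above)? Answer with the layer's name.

phototaxis

L0 recharge: active, feeds wire = (0, 2)
L1 back_away: idle → wire stays (0, 2)
L2 wander: active, inhibitor → wire = none
L3 dock: idle → wire stays none
L4 halt: active, inhibitor → wire = none
L5 phototaxis: active, suppressor → wire = (0, -2)
L6 cruise: idle → wire stays (0, -2)
actuator = (0, -2)
last writer: layer 5 = phototaxis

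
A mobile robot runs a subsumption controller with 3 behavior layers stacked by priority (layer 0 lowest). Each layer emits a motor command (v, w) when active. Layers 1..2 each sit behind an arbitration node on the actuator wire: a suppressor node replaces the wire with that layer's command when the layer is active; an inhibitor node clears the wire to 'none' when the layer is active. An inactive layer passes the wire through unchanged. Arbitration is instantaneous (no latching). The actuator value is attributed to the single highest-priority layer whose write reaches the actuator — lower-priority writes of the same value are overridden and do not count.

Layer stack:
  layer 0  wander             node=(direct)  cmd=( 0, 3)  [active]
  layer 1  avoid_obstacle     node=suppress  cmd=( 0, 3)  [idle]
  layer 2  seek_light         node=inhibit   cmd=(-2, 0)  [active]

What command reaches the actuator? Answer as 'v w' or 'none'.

none

L0 wander: active, feeds wire = (0, 3)
L1 avoid_obstacle: idle → wire stays (0, 3)
L2 seek_light: active, inhibitor → wire = none
actuator = none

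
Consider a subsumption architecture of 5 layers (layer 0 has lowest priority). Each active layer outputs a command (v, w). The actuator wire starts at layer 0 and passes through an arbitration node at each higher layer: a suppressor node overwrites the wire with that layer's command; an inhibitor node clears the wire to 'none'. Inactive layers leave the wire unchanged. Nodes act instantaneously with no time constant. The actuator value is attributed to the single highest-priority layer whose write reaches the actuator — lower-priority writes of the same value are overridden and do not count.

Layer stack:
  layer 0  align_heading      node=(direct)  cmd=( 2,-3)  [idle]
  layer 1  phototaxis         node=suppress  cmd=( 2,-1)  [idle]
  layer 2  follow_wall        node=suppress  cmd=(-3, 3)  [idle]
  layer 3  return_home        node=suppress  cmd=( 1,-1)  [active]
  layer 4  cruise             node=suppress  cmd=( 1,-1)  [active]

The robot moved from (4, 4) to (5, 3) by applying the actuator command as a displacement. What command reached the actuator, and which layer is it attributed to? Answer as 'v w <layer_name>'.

displacement = (5, 3) − (4, 4) = (1, -1)
[0] align_heading off; wire := none
[1] phototaxis off; pass none
[2] follow_wall off; pass none
[3] return_home on (suppress); wire := (1, -1)
[4] cruise on (suppress); wire := (1, -1)
output (1, -1) — from layer 4 (cruise)

1 -1 cruise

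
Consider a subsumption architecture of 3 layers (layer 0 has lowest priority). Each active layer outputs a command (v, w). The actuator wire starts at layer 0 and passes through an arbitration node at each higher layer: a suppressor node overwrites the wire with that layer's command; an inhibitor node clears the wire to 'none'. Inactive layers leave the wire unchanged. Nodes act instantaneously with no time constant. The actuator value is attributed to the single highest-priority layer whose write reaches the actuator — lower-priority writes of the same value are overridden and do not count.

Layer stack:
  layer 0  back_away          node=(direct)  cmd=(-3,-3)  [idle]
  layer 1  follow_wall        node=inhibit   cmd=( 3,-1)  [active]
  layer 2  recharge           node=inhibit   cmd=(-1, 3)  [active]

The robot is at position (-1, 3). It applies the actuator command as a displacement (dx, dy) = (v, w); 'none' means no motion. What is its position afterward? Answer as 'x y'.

-1 3

layer 0 (back_away) idle — none
layer 1 (follow_wall) active — inhibits: none
layer 2 (recharge) active — inhibits: none
→ actuator none
position: (-1, 3) + none = (-1, 3)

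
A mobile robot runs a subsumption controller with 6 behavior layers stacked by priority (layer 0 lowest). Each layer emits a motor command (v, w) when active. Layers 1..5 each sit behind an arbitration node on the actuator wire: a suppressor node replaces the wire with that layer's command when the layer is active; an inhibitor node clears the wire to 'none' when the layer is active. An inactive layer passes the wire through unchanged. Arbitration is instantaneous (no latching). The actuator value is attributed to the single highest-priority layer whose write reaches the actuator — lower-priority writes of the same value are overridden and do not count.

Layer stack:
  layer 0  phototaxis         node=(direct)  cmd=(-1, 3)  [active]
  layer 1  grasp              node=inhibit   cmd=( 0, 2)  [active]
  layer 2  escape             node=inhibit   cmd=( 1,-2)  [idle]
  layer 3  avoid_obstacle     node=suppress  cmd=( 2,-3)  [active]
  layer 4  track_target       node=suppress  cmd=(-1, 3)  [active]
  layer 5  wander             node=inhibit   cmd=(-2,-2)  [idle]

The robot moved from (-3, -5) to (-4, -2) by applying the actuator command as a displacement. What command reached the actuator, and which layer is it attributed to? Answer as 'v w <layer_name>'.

-1 3 track_target

displacement = (-4, -2) − (-3, -5) = (-1, 3)
[0] phototaxis on; wire := (-1, 3)
[1] grasp on (inhibit); wire := none
[2] escape off; pass none
[3] avoid_obstacle on (suppress); wire := (2, -3)
[4] track_target on (suppress); wire := (-1, 3)
[5] wander off; pass (-1, 3)
output (-1, 3) — from layer 4 (track_target)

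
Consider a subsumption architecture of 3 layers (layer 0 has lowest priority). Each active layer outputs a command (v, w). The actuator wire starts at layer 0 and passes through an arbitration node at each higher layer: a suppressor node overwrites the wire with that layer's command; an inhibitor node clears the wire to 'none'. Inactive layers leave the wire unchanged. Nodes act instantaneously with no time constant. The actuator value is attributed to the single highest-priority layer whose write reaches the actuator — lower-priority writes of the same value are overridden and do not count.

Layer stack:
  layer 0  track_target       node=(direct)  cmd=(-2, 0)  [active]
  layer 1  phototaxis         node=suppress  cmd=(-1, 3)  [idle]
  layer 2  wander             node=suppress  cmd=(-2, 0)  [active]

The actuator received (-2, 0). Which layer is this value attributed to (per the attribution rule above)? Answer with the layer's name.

wander

layer 0 (track_target) active — direct: (-2, 0)
layer 1 (phototaxis) idle — unchanged: (-2, 0)
layer 2 (wander) active — suppresses: (-2, 0)
→ actuator (-2, 0)
last writer: layer 2 = wander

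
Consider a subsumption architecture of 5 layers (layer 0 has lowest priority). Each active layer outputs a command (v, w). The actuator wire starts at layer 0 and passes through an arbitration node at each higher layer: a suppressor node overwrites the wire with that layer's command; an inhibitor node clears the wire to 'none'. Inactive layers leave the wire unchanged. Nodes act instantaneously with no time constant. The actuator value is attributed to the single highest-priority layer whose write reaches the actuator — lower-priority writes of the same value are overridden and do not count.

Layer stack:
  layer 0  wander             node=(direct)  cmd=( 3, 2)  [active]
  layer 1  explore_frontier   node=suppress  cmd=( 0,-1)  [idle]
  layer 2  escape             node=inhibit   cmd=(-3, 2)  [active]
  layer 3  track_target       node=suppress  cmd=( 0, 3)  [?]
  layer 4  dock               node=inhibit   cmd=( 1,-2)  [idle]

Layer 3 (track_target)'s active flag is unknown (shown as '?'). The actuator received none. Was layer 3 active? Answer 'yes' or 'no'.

If layer 3 is active=yes:
  actuator would be (0, 3)
If layer 3 is active=no:
  actuator would be none
Observed none, so layer 3 was idle.

no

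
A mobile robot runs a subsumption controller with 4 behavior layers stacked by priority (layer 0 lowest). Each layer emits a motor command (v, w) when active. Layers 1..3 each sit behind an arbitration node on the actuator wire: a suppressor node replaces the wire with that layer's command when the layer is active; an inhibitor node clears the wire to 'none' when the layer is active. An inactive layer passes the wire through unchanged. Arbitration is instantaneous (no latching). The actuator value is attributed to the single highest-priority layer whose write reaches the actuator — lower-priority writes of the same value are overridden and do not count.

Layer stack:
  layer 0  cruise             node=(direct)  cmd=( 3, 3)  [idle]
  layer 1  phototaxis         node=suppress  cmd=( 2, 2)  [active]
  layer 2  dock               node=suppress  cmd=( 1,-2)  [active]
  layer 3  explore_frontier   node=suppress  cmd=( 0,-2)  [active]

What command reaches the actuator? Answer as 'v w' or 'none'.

[0] cruise off; wire := none
[1] phototaxis on (suppress); wire := (2, 2)
[2] dock on (suppress); wire := (1, -2)
[3] explore_frontier on (suppress); wire := (0, -2)
output (0, -2)

0 -2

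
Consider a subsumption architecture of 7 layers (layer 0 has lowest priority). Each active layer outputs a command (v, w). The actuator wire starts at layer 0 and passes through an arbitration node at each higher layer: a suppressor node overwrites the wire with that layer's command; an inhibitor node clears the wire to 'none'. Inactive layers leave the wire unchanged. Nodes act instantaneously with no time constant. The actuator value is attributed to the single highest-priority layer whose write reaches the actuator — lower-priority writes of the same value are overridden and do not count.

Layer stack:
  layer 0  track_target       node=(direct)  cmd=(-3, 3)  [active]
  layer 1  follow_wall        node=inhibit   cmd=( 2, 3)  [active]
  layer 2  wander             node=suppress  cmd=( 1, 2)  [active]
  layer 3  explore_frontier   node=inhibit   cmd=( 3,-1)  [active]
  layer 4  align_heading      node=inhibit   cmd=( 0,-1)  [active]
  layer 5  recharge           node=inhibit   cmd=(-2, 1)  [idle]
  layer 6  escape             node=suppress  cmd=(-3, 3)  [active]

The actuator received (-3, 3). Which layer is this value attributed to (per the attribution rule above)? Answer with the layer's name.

[0] track_target on; wire := (-3, 3)
[1] follow_wall on (inhibit); wire := none
[2] wander on (suppress); wire := (1, 2)
[3] explore_frontier on (inhibit); wire := none
[4] align_heading on (inhibit); wire := none
[5] recharge off; pass none
[6] escape on (suppress); wire := (-3, 3)
output (-3, 3)
last writer: layer 6 = escape

escape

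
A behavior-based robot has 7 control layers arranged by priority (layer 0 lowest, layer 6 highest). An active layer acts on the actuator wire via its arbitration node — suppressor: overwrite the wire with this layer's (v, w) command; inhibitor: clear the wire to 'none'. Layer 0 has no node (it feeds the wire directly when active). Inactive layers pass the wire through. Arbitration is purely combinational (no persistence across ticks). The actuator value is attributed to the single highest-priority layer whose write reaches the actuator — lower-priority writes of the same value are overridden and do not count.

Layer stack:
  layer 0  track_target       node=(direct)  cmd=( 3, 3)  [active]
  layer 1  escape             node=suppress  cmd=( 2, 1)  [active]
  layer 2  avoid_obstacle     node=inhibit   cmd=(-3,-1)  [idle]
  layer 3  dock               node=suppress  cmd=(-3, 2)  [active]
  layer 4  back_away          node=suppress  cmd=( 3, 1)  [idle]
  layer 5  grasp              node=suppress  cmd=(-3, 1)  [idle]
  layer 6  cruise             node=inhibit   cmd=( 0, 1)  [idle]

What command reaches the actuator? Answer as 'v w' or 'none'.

-3 2

L0 track_target: active, feeds wire = (3, 3)
L1 escape: active, suppressor → wire = (2, 1)
L2 avoid_obstacle: idle → wire stays (2, 1)
L3 dock: active, suppressor → wire = (-3, 2)
L4 back_away: idle → wire stays (-3, 2)
L5 grasp: idle → wire stays (-3, 2)
L6 cruise: idle → wire stays (-3, 2)
actuator = (-3, 2)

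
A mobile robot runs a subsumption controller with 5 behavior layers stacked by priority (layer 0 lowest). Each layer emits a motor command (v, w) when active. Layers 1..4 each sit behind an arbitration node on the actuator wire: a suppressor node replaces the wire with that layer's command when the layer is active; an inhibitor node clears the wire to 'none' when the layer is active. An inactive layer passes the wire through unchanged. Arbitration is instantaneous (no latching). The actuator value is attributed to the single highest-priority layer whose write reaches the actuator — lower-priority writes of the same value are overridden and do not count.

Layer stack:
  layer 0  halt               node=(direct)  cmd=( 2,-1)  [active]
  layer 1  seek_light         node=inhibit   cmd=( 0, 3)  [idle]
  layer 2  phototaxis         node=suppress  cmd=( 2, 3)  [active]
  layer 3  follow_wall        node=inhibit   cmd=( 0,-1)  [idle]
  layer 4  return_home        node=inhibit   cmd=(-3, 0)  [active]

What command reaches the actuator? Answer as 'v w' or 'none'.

layer 0 (halt) active — direct: (2, -1)
layer 1 (seek_light) idle — unchanged: (2, -1)
layer 2 (phototaxis) active — suppresses: (2, 3)
layer 3 (follow_wall) idle — unchanged: (2, 3)
layer 4 (return_home) active — inhibits: none
→ actuator none

none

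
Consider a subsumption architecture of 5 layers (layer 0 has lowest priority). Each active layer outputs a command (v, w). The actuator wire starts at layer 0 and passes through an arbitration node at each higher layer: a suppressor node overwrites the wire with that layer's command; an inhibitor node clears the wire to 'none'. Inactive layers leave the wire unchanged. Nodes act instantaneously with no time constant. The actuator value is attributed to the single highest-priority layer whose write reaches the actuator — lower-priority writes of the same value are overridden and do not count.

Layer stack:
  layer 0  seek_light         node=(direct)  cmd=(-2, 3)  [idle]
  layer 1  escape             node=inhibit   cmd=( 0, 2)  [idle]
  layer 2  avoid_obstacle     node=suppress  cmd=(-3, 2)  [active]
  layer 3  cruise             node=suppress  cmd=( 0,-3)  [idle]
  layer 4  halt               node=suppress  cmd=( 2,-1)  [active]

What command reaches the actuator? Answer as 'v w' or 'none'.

layer 0 (seek_light) idle — none
layer 1 (escape) idle — unchanged: none
layer 2 (avoid_obstacle) active — suppresses: (-3, 2)
layer 3 (cruise) idle — unchanged: (-3, 2)
layer 4 (halt) active — suppresses: (2, -1)
→ actuator (2, -1)

2 -1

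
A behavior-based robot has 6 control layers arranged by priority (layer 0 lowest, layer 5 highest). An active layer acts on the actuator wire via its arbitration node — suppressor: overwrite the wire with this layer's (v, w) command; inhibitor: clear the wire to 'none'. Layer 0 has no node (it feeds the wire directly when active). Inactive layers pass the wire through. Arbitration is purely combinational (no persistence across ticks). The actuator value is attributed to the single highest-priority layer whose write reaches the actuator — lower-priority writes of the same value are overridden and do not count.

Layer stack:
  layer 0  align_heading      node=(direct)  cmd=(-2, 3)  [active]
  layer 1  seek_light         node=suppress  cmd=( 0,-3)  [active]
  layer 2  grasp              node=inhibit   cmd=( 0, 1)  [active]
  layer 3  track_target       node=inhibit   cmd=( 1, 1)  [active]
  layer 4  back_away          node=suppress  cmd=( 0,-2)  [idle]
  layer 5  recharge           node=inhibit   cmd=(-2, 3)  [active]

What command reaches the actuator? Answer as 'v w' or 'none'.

layer 0 (align_heading) active — direct: (-2, 3)
layer 1 (seek_light) active — suppresses: (0, -3)
layer 2 (grasp) active — inhibits: none
layer 3 (track_target) active — inhibits: none
layer 4 (back_away) idle — unchanged: none
layer 5 (recharge) active — inhibits: none
→ actuator none

none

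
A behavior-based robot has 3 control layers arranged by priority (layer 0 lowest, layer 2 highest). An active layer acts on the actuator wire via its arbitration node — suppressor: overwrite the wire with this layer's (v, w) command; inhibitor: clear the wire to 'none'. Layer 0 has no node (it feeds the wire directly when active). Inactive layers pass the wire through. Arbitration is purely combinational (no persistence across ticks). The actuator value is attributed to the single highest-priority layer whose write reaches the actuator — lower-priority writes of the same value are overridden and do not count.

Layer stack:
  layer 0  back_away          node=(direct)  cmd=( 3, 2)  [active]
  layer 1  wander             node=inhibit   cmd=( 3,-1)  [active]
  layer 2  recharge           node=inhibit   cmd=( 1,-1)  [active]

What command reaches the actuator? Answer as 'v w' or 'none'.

none

L0 back_away: active, feeds wire = (3, 2)
L1 wander: active, inhibitor → wire = none
L2 recharge: active, inhibitor → wire = none
actuator = none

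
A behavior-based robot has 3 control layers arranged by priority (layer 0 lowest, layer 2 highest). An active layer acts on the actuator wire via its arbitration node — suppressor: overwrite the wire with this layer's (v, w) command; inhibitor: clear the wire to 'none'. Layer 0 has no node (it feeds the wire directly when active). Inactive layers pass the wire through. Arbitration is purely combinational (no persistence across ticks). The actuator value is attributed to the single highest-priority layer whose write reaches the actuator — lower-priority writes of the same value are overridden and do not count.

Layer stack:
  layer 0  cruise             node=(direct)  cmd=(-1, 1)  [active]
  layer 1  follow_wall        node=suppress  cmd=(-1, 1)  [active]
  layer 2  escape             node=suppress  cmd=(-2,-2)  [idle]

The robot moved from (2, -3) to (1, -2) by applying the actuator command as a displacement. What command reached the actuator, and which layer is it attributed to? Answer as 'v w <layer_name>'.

displacement = (1, -2) − (2, -3) = (-1, 1)
L0 cruise: active, feeds wire = (-1, 1)
L1 follow_wall: active, suppressor → wire = (-1, 1)
L2 escape: idle → wire stays (-1, 1)
actuator = (-1, 1) — from layer 1 (follow_wall)

-1 1 follow_wall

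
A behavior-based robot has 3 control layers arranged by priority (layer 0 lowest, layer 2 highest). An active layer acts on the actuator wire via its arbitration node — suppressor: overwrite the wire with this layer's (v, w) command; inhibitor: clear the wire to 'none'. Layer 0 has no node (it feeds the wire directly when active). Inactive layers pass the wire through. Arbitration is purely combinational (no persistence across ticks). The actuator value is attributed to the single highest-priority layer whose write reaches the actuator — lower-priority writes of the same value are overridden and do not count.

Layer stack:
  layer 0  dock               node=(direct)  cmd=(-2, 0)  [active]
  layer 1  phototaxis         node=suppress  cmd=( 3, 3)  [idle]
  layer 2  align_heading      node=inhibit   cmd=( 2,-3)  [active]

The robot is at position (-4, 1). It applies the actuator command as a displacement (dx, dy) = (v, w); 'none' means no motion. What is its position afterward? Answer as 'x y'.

[0] dock on; wire := (-2, 0)
[1] phototaxis off; pass (-2, 0)
[2] align_heading on (inhibit); wire := none
output none
position: (-4, 1) + none = (-4, 1)

-4 1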